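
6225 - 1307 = 4918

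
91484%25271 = 15671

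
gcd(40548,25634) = 2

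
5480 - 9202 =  - 3722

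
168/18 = 9 + 1/3=9.33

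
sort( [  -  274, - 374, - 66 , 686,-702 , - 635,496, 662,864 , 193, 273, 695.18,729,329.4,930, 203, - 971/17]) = [ - 702, - 635,-374, - 274 , - 66, - 971/17,193, 203,273,329.4,  496,662,686 , 695.18, 729 , 864 , 930]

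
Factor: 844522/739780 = 2^( - 1)*5^( - 1)*7^1*47^( - 1) * 179^1*337^1*787^( - 1) = 422261/369890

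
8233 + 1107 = 9340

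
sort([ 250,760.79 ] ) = [ 250,760.79 ]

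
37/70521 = 37/70521=0.00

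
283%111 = 61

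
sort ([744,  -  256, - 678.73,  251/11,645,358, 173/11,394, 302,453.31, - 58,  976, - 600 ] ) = [ - 678.73, - 600, - 256,-58,173/11, 251/11,302,358, 394,453.31, 645,  744,976 ]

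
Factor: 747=3^2*83^1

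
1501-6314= - 4813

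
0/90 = 0 = 0.00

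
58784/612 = 96 + 8/153  =  96.05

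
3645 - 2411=1234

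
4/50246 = 2/25123 = 0.00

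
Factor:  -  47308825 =-5^2*1892353^1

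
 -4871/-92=4871/92  =  52.95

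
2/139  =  2/139 = 0.01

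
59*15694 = 925946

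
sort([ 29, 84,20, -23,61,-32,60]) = [ - 32, - 23, 20, 29, 60,61,  84]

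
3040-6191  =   - 3151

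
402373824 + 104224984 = 506598808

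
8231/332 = 8231/332 = 24.79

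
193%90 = 13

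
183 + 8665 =8848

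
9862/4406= 2 + 525/2203 = 2.24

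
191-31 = 160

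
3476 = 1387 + 2089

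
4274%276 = 134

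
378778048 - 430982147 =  - 52204099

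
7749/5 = 7749/5= 1549.80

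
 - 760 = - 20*38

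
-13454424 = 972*( - 13842 ) 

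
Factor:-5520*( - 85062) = 2^5*3^2*5^1*23^1 * 14177^1 = 469542240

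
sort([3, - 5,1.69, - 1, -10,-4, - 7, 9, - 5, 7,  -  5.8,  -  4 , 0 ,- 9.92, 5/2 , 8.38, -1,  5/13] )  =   [ - 10, - 9.92, - 7, -5.8, - 5, - 5, - 4 , - 4  , - 1, - 1 , 0,5/13, 1.69,5/2 , 3, 7,8.38, 9] 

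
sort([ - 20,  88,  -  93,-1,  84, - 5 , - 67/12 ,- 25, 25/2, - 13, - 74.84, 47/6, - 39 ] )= [  -  93,  -  74.84, - 39, - 25, -20,-13,-67/12 , - 5, - 1,  47/6, 25/2, 84, 88]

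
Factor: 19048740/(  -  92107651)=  - 2^2*3^1*5^1*59^1 * 5381^1*92107651^( - 1 )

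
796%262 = 10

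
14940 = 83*180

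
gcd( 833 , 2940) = 49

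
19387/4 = 19387/4  =  4846.75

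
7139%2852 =1435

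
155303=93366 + 61937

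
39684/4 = 9921 = 9921.00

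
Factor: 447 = 3^1* 149^1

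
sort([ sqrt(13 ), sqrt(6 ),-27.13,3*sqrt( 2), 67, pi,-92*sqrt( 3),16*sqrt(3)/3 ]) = [ - 92 * sqrt( 3 ),-27.13,sqrt( 6),pi, sqrt( 13 ),3 * sqrt(2) , 16 * sqrt( 3 )/3, 67 ]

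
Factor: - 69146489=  -61^1*1039^1 * 1091^1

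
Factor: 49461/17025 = 16487/5675= 5^ (- 2) * 227^( - 1 ) * 16487^1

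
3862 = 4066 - 204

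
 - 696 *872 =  - 606912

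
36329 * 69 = 2506701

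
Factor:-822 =-2^1*3^1*  137^1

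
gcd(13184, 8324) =4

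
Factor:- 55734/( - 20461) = 2^1*3^1*37^(-1 )*79^(  -  1 )*1327^1 = 7962/2923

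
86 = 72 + 14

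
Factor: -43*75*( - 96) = 309600 = 2^5*3^2 * 5^2*43^1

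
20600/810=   2060/81  =  25.43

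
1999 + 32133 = 34132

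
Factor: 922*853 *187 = 147069142=2^1*11^1*17^1*461^1*853^1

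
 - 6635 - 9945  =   - 16580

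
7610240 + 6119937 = 13730177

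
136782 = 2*68391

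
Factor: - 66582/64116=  - 2^(-1 )*3^3*13^( - 1)  =  - 27/26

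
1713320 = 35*48952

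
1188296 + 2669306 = 3857602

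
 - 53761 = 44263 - 98024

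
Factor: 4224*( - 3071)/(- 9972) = 1080992/831  =  2^5*3^( - 1 )*11^1*37^1 * 83^1*277^ (-1 ) 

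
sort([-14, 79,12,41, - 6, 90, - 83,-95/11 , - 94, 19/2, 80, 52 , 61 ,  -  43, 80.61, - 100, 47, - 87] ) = [  -  100 ,- 94,-87,- 83, - 43, - 14, - 95/11, -6, 19/2, 12,  41 , 47, 52, 61,79,80, 80.61, 90 ]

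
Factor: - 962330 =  - 2^1*5^1* 96233^1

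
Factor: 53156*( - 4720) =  - 250896320 = - 2^6 *5^1* 59^1*97^1*137^1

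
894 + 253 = 1147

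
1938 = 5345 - 3407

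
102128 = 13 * 7856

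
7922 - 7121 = 801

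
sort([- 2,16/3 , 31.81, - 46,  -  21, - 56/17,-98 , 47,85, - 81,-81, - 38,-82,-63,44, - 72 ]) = [  -  98,-82,  -  81, - 81  , - 72, - 63,  -  46, - 38,-21, - 56/17, - 2, 16/3, 31.81,44, 47, 85]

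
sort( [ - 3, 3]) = [ - 3,3]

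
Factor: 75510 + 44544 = 2^1*3^1 * 11^1*17^1*107^1 = 120054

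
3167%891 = 494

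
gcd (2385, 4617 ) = 9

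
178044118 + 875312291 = 1053356409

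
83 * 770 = 63910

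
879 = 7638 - 6759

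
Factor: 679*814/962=7469/13 = 7^1*11^1*13^ ( - 1 )*97^1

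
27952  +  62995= 90947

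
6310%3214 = 3096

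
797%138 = 107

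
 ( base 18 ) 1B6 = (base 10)528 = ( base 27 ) JF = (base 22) 120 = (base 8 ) 1020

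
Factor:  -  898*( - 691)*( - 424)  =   - 2^4 * 53^1 * 449^1 * 691^1 = - 263099632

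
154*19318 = 2974972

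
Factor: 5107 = 5107^1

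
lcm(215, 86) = 430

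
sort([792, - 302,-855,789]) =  [-855, -302  ,  789,  792]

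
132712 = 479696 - 346984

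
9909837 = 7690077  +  2219760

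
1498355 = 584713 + 913642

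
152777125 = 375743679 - 222966554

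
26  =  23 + 3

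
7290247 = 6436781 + 853466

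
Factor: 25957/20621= 17^( - 1)*101^1 * 257^1*1213^( - 1) 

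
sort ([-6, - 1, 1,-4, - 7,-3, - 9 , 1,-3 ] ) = [ - 9,- 7,-6,-4, - 3, - 3 , - 1, 1, 1]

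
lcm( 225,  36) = 900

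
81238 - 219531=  - 138293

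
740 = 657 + 83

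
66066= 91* 726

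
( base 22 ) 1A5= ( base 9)867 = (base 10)709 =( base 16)2C5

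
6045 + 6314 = 12359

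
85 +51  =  136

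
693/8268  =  231/2756 = 0.08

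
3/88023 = 1/29341 = 0.00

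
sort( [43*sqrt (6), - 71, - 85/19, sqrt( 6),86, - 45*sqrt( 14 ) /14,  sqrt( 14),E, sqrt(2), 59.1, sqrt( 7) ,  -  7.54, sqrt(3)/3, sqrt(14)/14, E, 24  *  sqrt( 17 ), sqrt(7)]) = [ - 71, - 45*sqrt( 14)/14, - 7.54, - 85/19, sqrt( 14) /14 , sqrt(3 ) /3, sqrt(2),  sqrt ( 6),sqrt (7 ),sqrt ( 7), E, E , sqrt( 14), 59.1, 86, 24*sqrt ( 17),43*sqrt( 6 )]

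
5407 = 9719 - 4312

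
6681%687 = 498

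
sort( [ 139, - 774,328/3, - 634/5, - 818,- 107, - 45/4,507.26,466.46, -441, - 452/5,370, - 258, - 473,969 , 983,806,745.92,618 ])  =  [ - 818, - 774, - 473,-441 , - 258,  -  634/5, - 107, - 452/5, - 45/4, 328/3 , 139, 370,466.46 , 507.26, 618,  745.92 , 806  ,  969 , 983 ]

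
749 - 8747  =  - 7998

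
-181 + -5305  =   - 5486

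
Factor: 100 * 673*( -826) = - 55589800 = - 2^3*5^2*7^1*59^1 * 673^1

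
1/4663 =1/4663 =0.00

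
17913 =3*5971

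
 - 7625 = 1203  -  8828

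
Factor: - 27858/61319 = - 2^1 *3^1 * 17^(  -  1)*3607^(-1 )*4643^1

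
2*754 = 1508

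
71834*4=287336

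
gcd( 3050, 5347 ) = 1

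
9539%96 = 35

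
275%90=5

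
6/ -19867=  - 6/19867 =- 0.00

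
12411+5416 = 17827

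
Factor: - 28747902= - 2^1 * 3^1*1181^1*4057^1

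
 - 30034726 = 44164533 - 74199259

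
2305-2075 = 230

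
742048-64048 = 678000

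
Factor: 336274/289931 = 2^1 * 439^1*757^(  -  1) = 878/757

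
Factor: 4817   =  4817^1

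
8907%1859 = 1471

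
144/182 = 72/91 = 0.79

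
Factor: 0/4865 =0^1=0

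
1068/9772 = 267/2443 = 0.11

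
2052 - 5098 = -3046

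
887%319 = 249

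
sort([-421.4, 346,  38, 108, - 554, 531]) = [ - 554 ,- 421.4,38,108,346,531 ] 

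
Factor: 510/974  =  255/487 = 3^1 * 5^1*17^1 * 487^( - 1 )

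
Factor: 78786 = 2^1*3^3*1459^1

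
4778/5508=2389/2754=0.87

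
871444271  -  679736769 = 191707502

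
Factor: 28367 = 19^1*1493^1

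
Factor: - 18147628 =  -2^2 * 107^1*109^1*389^1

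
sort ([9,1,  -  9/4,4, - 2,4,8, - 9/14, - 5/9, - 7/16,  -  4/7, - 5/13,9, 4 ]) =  [ - 9/4, - 2, - 9/14, - 4/7,-5/9, - 7/16 , - 5/13,  1,4,4,4,8,9,9 ] 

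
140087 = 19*7373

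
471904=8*58988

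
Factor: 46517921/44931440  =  2^ ( - 4) * 5^(  -  1)*29^(  -  1) * 47^1*107^(-1) * 181^(-1 ) * 989743^1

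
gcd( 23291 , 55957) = 1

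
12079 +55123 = 67202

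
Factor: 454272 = 2^7 * 3^1*7^1 * 13^2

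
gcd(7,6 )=1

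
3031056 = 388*7812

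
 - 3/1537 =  - 3/1537 = -0.00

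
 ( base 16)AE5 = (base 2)101011100101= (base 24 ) 4k5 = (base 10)2789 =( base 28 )3FH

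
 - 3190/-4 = 1595/2 = 797.50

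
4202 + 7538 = 11740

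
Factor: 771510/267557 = 2^1*3^1 *5^1*25717^1*267557^( - 1) 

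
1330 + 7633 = 8963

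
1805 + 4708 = 6513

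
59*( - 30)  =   - 1770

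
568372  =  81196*7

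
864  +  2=866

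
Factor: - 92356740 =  - 2^2 * 3^3*5^1 * 7^1*53^1 * 461^1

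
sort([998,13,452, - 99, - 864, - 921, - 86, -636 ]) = [ - 921, - 864,- 636, - 99, - 86, 13, 452,998 ]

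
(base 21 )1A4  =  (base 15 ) 2DA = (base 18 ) 207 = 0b1010001111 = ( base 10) 655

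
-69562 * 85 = -5912770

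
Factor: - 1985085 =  -3^2 * 5^1*31^1 * 1423^1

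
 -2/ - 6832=1/3416 = 0.00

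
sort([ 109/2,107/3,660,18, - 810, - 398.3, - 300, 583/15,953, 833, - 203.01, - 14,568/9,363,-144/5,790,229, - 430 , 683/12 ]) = [  -  810,-430, - 398.3, - 300,-203.01, - 144/5, - 14,18,107/3,583/15,109/2 , 683/12, 568/9, 229, 363,660,790, 833, 953 ]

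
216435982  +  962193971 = 1178629953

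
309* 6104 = 1886136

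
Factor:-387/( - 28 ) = 2^(-2)*3^2*7^(- 1)*43^1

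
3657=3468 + 189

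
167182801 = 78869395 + 88313406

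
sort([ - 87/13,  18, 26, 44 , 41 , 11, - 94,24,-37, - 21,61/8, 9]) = [ - 94, - 37, - 21,  -  87/13 , 61/8,9, 11, 18 , 24, 26,  41,  44 ]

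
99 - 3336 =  - 3237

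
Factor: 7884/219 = 2^2*3^2 = 36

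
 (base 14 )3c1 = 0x2F5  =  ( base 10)757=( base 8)1365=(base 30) P7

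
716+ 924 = 1640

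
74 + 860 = 934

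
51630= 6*8605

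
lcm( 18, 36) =36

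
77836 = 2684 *29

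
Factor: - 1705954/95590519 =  - 2^1*29^1*67^1 * 83^( - 1 )*347^(- 1 )*439^1*3319^( - 1 )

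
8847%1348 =759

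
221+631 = 852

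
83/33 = 83/33= 2.52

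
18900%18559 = 341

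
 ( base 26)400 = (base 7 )10612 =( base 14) db2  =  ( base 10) 2704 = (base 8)5220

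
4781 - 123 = 4658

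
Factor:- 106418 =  - 2^1*13^1 * 4093^1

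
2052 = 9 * 228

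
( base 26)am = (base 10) 282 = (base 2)100011010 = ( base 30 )9C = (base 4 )10122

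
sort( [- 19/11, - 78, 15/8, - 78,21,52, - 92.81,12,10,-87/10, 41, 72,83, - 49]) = [ - 92.81 , - 78, - 78, - 49,- 87/10, - 19/11,15/8,10,12,21, 41,52,72,83 ] 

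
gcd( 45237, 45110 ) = 1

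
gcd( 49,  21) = 7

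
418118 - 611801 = -193683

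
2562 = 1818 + 744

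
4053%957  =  225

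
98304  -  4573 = 93731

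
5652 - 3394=2258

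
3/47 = 3/47 = 0.06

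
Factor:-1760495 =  - 5^1*11^1* 32009^1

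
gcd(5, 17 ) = 1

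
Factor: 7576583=7^1*1082369^1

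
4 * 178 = 712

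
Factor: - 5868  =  -2^2*3^2*163^1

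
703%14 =3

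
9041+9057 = 18098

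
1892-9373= - 7481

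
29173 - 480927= - 451754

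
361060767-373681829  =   -12621062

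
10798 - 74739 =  - 63941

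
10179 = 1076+9103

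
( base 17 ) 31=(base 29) 1n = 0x34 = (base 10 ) 52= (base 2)110100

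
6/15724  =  3/7862= 0.00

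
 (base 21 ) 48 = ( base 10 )92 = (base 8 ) 134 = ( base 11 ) 84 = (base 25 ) 3h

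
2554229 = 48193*53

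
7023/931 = 7023/931 = 7.54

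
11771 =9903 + 1868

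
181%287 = 181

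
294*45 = 13230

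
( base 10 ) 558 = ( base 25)M8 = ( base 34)ge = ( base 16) 22e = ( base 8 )1056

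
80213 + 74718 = 154931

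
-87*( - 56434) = 4909758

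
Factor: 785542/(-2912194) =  - 23^1* 269^ ( - 1)*5413^( -1 )*17077^1  =  - 392771/1456097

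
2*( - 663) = - 1326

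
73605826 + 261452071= 335057897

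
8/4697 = 8/4697 = 0.00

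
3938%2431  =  1507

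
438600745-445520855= - 6920110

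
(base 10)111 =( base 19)5g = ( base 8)157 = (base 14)7D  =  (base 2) 1101111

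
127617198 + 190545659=318162857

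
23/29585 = 23/29585 = 0.00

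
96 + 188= 284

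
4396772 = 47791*92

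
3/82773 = 1/27591 = 0.00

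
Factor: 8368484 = 2^2*241^1*8681^1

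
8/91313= 8/91313 = 0.00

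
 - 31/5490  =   - 31/5490  =  - 0.01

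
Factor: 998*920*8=2^7*5^1*23^1*499^1 = 7345280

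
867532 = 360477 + 507055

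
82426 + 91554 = 173980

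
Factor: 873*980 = 2^2*3^2*5^1*7^2*97^1 = 855540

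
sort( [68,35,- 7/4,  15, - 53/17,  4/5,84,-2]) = [ - 53/17 , - 2, - 7/4,4/5 , 15,35 , 68, 84] 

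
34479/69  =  499+16/23 = 499.70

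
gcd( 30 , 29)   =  1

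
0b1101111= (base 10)111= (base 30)3L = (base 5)421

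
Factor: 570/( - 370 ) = - 57/37 = - 3^1*19^1 * 37^( - 1 )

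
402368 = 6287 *64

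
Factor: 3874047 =3^1*1291349^1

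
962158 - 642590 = 319568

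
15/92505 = 1/6167 =0.00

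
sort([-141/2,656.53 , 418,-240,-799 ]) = [ - 799, - 240, - 141/2 , 418,656.53 ]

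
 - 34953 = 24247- 59200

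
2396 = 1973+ 423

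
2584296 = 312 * 8283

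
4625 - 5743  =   - 1118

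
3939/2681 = 3939/2681 = 1.47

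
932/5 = 186 + 2/5 = 186.40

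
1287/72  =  17 + 7/8 = 17.88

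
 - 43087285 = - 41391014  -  1696271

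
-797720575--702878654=-94841921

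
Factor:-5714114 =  - 2^1*7^1*61^1*6691^1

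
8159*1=8159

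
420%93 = 48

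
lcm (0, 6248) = 0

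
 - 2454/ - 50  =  1227/25= 49.08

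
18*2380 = 42840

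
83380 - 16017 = 67363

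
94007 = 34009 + 59998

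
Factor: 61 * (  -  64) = - 2^6*61^1 = - 3904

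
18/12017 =18/12017  =  0.00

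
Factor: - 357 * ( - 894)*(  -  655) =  -2^1*3^2*5^1 * 7^1 * 17^1 *131^1 *149^1 = - 209048490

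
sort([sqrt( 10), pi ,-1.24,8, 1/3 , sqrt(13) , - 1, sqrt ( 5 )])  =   [ - 1.24 , - 1,1/3,  sqrt(5), pi,sqrt(10),  sqrt(13), 8 ]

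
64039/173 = 370 + 29/173 = 370.17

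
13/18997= 13/18997= 0.00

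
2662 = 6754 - 4092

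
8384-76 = 8308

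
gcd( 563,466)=1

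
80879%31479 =17921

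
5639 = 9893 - 4254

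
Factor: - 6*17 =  - 102= - 2^1 * 3^1* 17^1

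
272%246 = 26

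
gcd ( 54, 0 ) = 54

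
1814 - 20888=  -  19074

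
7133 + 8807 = 15940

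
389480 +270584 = 660064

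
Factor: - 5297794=-2^1*2648897^1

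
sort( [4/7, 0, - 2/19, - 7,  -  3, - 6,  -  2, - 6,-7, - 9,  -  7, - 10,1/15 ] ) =[  -  10,-9, - 7, - 7, - 7,-6,-6,  -  3,-2, - 2/19, 0,1/15, 4/7] 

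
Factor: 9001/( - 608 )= - 2^( - 5) * 19^( - 1) * 9001^1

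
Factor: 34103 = 67^1*509^1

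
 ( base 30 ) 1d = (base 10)43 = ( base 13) 34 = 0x2b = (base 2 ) 101011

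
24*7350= 176400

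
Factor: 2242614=2^1  *3^1*11^2*3089^1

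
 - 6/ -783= 2/261 = 0.01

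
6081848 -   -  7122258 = 13204106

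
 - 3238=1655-4893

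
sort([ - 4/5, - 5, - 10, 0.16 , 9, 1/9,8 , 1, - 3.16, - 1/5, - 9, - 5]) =[-10,- 9, - 5, - 5, - 3.16, - 4/5,-1/5,1/9  ,  0.16,  1,8,9]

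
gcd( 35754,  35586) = 6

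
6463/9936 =281/432 = 0.65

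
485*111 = 53835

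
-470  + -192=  - 662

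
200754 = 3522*57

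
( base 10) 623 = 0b1001101111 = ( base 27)n2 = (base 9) 762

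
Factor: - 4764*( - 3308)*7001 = 2^4*3^1*397^1*827^1*7001^1  =  110330943312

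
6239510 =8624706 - 2385196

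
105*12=1260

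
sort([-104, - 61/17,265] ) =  [-104, -61/17,265]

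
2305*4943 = 11393615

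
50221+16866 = 67087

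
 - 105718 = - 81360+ - 24358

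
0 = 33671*0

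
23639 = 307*77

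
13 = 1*13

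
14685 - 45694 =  - 31009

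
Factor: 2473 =2473^1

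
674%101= 68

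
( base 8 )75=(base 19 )34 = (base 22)2H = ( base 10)61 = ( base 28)25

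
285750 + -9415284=  -  9129534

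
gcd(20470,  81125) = 5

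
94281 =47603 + 46678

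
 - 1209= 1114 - 2323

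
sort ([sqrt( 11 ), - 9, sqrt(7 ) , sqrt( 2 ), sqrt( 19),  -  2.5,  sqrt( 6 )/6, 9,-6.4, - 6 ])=[-9 , - 6.4, - 6, - 2.5, sqrt(6 )/6,sqrt( 2),sqrt( 7), sqrt(11),sqrt (19 ),9 ]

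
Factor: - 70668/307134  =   - 2^1*13^1*113^( - 1) = - 26/113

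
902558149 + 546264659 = 1448822808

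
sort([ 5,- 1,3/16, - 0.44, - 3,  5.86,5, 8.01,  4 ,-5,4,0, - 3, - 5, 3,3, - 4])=[ - 5, - 5, - 4, - 3 , - 3, - 1, - 0.44,0 , 3/16,3,3,4,4, 5,5  ,  5.86 , 8.01 ] 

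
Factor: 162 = 2^1 * 3^4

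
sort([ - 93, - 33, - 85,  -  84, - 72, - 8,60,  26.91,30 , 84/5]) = [ - 93, - 85, - 84,-72,  -  33, - 8, 84/5, 26.91, 30,60 ]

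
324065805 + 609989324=934055129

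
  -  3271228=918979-4190207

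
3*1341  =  4023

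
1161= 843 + 318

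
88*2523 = 222024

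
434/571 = 434/571  =  0.76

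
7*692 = 4844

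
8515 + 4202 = 12717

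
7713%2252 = 957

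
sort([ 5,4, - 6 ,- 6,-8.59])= [ - 8.59, - 6, - 6, 4,5]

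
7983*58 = 463014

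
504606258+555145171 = 1059751429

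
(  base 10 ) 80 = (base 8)120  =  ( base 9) 88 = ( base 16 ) 50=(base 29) 2m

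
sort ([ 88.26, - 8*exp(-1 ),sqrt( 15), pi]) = [ - 8*exp( - 1 ),pi,  sqrt(15) , 88.26]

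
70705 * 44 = 3111020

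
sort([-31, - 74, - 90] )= [ - 90, - 74, - 31 ]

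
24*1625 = 39000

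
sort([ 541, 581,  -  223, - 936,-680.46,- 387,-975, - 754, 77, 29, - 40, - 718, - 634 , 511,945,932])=[ - 975 , - 936,  -  754,  -  718,- 680.46, - 634, - 387, - 223, - 40,  29, 77,  511,  541,581, 932, 945]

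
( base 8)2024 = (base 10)1044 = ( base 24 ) 1jc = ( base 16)414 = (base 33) vl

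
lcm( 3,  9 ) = 9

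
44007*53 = 2332371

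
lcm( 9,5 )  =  45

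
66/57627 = 22/19209 = 0.00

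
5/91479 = 5/91479 = 0.00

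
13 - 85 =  - 72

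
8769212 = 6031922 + 2737290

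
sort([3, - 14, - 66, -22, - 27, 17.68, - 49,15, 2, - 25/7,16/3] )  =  [  -  66,-49, - 27, - 22,- 14, - 25/7, 2, 3,  16/3,  15,17.68]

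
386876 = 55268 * 7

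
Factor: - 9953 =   -  37^1*269^1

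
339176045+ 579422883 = 918598928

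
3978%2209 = 1769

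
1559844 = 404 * 3861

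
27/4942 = 27/4942 = 0.01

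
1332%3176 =1332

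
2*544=1088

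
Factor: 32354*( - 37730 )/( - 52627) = 2^2*5^1 * 7^4 * 11^1*2311^1*52627^( - 1)=1220716420/52627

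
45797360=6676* 6860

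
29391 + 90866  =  120257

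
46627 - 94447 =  - 47820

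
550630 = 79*6970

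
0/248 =0 = 0.00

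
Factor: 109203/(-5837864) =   -  2^(-3)*3^1*19^ (  -  1)*89^1*193^( - 1) * 199^(-1 )*409^1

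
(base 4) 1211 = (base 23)49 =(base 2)1100101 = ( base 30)3b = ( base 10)101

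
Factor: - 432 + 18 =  - 414 = - 2^1*3^2*23^1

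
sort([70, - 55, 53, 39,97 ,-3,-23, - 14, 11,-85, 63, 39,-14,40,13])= [ -85, - 55, - 23, - 14,-14, - 3,11,13, 39, 39, 40, 53,63,70,97]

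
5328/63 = 592/7 = 84.57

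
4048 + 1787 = 5835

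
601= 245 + 356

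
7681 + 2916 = 10597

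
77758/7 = 77758/7 = 11108.29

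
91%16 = 11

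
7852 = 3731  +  4121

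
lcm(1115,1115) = 1115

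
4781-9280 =  -  4499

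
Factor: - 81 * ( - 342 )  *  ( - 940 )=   -  2^3*3^6* 5^1*19^1*47^1 =- 26039880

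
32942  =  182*181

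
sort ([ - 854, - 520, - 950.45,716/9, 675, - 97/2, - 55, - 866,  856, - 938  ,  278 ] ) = [ - 950.45,-938, - 866, - 854, - 520 , - 55,  -  97/2, 716/9,278,675 , 856 ] 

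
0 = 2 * 0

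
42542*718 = 30545156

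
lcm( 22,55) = 110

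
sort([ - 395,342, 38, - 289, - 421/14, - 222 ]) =[ - 395,-289, - 222 ,- 421/14,38 , 342]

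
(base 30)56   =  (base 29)5b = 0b10011100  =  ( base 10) 156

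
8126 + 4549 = 12675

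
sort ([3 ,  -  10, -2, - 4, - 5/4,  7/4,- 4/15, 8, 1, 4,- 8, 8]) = [ - 10, - 8 , - 4, - 2, - 5/4, - 4/15, 1, 7/4, 3,4,8, 8] 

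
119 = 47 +72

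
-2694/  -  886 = 3 + 18/443 = 3.04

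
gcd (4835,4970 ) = 5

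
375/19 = 375/19=   19.74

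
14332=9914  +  4418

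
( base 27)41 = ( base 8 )155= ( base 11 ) 9A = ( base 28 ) 3P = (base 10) 109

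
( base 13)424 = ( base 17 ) 279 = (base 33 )LD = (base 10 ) 706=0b1011000010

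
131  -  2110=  - 1979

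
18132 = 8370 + 9762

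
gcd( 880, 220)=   220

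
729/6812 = 729/6812 =0.11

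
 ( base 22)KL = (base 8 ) 715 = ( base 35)d6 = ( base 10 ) 461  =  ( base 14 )24d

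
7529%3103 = 1323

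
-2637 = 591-3228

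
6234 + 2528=8762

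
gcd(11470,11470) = 11470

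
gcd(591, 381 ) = 3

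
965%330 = 305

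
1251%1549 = 1251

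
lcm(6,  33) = 66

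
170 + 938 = 1108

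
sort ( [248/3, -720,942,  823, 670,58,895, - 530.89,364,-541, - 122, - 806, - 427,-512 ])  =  [ - 806,-720 ,-541, - 530.89, - 512,-427, - 122,58, 248/3, 364, 670,823, 895, 942]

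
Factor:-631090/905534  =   - 315545/452767=- 5^1*7^ ( - 1 )* 71^(-1 )*223^1*283^1*911^ (-1)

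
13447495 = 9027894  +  4419601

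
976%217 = 108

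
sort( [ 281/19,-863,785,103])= [ - 863,281/19,103,785]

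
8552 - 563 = 7989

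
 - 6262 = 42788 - 49050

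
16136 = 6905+9231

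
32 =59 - 27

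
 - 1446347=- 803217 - 643130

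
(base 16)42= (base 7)123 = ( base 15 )46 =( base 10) 66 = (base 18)3c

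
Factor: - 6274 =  - 2^1*3137^1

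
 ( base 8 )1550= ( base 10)872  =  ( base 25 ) 19m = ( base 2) 1101101000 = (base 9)1168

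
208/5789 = 208/5789 = 0.04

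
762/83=9 + 15/83  =  9.18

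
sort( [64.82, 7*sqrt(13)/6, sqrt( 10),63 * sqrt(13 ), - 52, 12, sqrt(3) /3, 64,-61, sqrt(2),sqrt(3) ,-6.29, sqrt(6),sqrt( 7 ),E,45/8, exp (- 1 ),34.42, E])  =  [ - 61, - 52,-6.29,exp( - 1) , sqrt( 3)/3 , sqrt( 2),sqrt(3),sqrt( 6) , sqrt ( 7),  E, E,sqrt( 10),7*sqrt( 13 )/6, 45/8, 12, 34.42,64,64.82, 63*sqrt (13 )]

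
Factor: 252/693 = 4/11 = 2^2*11^ ( - 1)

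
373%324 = 49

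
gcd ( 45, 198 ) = 9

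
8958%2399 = 1761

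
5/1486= 5/1486 = 0.00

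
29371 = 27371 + 2000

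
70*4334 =303380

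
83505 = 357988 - 274483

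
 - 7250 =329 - 7579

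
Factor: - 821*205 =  - 5^1*41^1 * 821^1 = - 168305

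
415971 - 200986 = 214985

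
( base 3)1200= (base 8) 55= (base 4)231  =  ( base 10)45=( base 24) 1L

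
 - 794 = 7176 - 7970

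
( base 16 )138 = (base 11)264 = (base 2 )100111000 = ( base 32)9O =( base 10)312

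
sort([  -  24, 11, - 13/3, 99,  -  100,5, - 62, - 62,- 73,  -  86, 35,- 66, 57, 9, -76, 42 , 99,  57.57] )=[ - 100, - 86 , - 76 ,  -  73,-66, - 62, - 62, - 24, - 13/3,  5,9, 11 , 35,42, 57,  57.57,99, 99 ] 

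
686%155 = 66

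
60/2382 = 10/397  =  0.03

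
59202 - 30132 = 29070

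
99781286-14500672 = 85280614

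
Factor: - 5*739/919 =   -  5^1 * 739^1*919^(- 1) = - 3695/919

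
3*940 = 2820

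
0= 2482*0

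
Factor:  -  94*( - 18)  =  2^2*3^2  *47^1 = 1692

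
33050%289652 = 33050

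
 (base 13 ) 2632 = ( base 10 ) 5449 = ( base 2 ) 1010101001001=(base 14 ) 1DB3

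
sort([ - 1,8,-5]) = [  -  5 , - 1 , 8] 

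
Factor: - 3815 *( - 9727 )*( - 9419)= -349525008595 = - 5^1*7^1*71^1*109^1*137^1*9419^1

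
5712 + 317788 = 323500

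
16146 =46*351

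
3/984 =1/328  =  0.00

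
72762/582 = 125 + 2/97=125.02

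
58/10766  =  29/5383 = 0.01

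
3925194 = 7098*553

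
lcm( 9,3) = 9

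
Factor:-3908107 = -7^1*179^1*3119^1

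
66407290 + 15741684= 82148974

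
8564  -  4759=3805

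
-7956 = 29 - 7985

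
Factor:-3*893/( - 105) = 893/35 = 5^( - 1)*7^( - 1 )*19^1*47^1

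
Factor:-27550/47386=-25/43=- 5^2 * 43^( - 1) 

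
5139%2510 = 119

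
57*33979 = 1936803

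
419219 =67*6257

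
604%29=24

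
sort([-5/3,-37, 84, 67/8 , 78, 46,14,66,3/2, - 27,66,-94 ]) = [ - 94,  -  37,  -  27, - 5/3,  3/2,67/8,14,46,66,66,78,  84] 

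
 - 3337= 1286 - 4623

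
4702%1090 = 342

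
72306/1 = 72306 = 72306.00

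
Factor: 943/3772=2^(-2) = 1/4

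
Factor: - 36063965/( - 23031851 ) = 5^1*7^1*29^1* 293^( - 1 )*35531^1*78607^( - 1)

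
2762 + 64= 2826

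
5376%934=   706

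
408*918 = 374544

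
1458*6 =8748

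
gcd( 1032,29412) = 516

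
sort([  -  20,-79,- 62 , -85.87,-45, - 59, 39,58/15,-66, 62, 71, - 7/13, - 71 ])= [ - 85.87,  -  79, - 71, - 66, - 62, - 59,-45, - 20, - 7/13,58/15,39 , 62, 71]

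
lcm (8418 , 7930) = 547170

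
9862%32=6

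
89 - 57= 32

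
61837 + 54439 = 116276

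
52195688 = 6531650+45664038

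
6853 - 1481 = 5372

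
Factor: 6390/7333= 2^1*3^2*5^1*71^1 * 7333^ (-1 )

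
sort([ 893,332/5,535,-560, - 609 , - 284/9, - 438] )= [-609, - 560 , - 438,-284/9, 332/5, 535,893]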